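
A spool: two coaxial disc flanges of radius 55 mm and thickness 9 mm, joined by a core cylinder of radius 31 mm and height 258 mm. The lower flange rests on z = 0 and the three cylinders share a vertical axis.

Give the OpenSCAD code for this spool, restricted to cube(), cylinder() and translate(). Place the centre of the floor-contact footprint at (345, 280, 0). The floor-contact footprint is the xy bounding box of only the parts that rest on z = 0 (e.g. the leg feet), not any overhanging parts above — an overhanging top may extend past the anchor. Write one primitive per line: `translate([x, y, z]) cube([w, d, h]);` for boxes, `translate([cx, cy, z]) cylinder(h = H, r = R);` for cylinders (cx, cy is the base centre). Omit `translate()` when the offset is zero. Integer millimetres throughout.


translate([345, 280, 0]) cylinder(h = 9, r = 55);
translate([345, 280, 9]) cylinder(h = 258, r = 31);
translate([345, 280, 267]) cylinder(h = 9, r = 55);


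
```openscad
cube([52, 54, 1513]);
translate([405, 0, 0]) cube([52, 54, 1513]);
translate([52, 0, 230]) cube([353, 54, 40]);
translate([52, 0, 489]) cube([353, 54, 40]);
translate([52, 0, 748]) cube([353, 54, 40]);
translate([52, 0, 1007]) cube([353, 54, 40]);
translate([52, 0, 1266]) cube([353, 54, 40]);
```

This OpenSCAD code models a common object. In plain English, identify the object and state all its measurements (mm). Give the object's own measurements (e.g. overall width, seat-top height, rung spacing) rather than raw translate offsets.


A straight ladder. Two 52×54 mm vertical rails, 1513 mm tall, stand 457 mm apart (outside-to-outside) with their front faces coplanar on the −y side. 5 rungs, each 54 mm deep and 40 mm tall, span between the inner faces of the rails, front faces flush with the rails. The lowest rung's underside is at z = 230 mm and rungs are spaced 259 mm apart (underside to underside).


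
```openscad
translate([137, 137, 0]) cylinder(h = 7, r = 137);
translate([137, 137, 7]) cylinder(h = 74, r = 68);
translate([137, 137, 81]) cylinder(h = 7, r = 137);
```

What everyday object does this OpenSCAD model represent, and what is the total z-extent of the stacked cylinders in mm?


A spool. The overall height is 88 mm.

Three coaxial cylinders, large–small–large — a spool. Two 7 mm flanges and a 74 mm core give 7 + 74 + 7 = 88 mm.


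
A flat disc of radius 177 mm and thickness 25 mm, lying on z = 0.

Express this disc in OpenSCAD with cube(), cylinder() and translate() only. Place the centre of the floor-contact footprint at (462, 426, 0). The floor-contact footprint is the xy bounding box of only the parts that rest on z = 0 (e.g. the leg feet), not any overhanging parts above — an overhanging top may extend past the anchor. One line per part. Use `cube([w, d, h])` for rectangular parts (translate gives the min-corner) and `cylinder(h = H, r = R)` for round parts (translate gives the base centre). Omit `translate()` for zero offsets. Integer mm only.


translate([462, 426, 0]) cylinder(h = 25, r = 177);


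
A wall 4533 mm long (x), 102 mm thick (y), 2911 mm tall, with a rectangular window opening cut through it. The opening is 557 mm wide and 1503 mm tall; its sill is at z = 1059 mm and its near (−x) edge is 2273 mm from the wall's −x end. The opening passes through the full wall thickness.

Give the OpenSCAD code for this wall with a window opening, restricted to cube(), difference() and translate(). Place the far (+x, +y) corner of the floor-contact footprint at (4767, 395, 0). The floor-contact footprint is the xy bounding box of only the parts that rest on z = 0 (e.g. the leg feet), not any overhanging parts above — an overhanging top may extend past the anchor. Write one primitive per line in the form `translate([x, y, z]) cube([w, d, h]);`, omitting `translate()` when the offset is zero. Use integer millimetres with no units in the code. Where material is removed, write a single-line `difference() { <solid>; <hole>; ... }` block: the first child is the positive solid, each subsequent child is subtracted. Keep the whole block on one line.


difference() { translate([234, 293, 0]) cube([4533, 102, 2911]); translate([2507, 293, 1059]) cube([557, 102, 1503]); }


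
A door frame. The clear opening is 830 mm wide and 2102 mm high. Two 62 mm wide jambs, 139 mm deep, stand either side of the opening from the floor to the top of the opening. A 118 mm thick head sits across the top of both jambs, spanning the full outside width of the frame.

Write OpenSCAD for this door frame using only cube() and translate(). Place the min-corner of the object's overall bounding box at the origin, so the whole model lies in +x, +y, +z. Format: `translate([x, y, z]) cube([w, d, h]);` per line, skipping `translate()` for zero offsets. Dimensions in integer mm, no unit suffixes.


cube([62, 139, 2102]);
translate([892, 0, 0]) cube([62, 139, 2102]);
translate([0, 0, 2102]) cube([954, 139, 118]);


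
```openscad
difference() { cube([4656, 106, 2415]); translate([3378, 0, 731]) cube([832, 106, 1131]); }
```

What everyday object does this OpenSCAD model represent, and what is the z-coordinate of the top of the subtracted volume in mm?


A wall with a window opening. The window head height is 1862 mm.

A wall with a rectangular opening subtracted — a window. Sill at z = 731, opening 1131 mm tall, so the head is at 731 + 1131 = 1862 mm.


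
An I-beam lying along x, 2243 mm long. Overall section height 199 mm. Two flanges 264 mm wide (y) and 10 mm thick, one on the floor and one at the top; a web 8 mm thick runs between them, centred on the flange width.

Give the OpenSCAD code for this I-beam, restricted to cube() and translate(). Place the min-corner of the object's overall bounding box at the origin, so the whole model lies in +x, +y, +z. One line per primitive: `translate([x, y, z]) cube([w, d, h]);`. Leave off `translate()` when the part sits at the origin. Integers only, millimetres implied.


cube([2243, 264, 10]);
translate([0, 128, 10]) cube([2243, 8, 179]);
translate([0, 0, 189]) cube([2243, 264, 10]);


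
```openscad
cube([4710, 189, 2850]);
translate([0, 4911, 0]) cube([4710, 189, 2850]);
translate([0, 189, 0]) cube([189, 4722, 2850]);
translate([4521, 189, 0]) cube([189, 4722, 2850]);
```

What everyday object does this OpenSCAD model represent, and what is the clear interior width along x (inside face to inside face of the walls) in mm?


A house (or room) frame. The interior width is 4332 mm.

Four 2850 mm walls enclosing a rectangle with no floor or roof — a room or house frame. Outside width is 4710 mm and wall thickness is 189 mm, so the interior width is 4710 − 2 × 189 = 4332 mm.


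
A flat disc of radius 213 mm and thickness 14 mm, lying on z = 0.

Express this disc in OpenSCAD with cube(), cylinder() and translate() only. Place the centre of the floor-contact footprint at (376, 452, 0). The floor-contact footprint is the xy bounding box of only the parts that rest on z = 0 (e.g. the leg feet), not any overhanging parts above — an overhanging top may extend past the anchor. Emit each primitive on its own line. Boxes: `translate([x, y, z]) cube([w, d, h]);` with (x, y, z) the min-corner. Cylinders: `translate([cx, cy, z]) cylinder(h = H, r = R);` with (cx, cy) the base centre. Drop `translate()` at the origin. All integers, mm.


translate([376, 452, 0]) cylinder(h = 14, r = 213);


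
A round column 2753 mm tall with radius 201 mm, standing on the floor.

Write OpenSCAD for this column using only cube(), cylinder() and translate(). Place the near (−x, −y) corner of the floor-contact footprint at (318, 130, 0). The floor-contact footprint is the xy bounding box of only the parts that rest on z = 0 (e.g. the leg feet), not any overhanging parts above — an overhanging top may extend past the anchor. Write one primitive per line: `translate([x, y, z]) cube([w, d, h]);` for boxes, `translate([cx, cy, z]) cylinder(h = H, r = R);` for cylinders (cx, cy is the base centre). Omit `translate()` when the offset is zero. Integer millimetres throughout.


translate([519, 331, 0]) cylinder(h = 2753, r = 201);


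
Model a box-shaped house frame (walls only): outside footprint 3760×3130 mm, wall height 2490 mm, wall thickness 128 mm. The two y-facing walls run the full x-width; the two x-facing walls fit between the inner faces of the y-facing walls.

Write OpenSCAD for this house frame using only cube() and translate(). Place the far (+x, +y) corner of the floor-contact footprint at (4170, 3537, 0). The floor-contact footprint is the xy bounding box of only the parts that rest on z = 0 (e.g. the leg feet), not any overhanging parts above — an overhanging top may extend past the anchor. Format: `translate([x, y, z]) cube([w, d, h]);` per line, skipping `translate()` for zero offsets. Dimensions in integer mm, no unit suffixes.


translate([410, 407, 0]) cube([3760, 128, 2490]);
translate([410, 3409, 0]) cube([3760, 128, 2490]);
translate([410, 535, 0]) cube([128, 2874, 2490]);
translate([4042, 535, 0]) cube([128, 2874, 2490]);


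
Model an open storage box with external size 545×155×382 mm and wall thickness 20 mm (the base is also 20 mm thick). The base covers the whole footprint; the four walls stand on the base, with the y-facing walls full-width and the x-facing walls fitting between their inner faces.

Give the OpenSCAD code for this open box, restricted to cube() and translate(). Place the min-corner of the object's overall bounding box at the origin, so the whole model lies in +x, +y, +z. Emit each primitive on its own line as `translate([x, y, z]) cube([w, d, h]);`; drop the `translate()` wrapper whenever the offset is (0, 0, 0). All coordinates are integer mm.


cube([545, 155, 20]);
translate([0, 0, 20]) cube([545, 20, 362]);
translate([0, 135, 20]) cube([545, 20, 362]);
translate([0, 20, 20]) cube([20, 115, 362]);
translate([525, 20, 20]) cube([20, 115, 362]);


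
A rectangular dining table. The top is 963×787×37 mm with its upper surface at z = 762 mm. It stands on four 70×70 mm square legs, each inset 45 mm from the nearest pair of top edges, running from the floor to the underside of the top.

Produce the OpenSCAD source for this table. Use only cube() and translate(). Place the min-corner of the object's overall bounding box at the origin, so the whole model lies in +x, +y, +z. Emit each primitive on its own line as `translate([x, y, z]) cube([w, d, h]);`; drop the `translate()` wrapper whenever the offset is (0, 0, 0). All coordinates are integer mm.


// leg_h = 762 - 37 = 725
translate([0, 0, 725]) cube([963, 787, 37]);
translate([45, 45, 0]) cube([70, 70, 725]);
translate([848, 45, 0]) cube([70, 70, 725]);
translate([45, 672, 0]) cube([70, 70, 725]);
translate([848, 672, 0]) cube([70, 70, 725]);


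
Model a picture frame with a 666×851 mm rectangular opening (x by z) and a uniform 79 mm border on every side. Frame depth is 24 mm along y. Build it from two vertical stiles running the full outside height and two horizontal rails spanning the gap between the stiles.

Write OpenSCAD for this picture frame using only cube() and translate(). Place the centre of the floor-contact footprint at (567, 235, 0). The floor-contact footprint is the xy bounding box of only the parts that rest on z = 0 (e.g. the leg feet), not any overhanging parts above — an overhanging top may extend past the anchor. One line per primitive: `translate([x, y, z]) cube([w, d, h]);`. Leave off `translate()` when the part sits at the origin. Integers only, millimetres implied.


translate([155, 223, 0]) cube([79, 24, 1009]);
translate([900, 223, 0]) cube([79, 24, 1009]);
translate([234, 223, 0]) cube([666, 24, 79]);
translate([234, 223, 930]) cube([666, 24, 79]);


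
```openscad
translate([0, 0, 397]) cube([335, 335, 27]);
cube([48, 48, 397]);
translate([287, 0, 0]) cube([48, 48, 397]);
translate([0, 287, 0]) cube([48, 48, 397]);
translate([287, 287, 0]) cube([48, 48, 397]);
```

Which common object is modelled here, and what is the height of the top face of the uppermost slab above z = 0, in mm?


A stool. The seat height is 424 mm.

A 335×335×27 slab at z = 397 on four corner posts — a stool. The seat top is 397 + 27 = 424 mm.


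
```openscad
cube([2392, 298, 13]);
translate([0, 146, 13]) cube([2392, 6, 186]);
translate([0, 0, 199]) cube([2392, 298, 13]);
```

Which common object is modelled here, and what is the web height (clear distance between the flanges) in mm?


An I-beam. The web height is 186 mm.

Two wide flanges with a thin centred web — an I-beam. Overall 212 mm minus two 13 mm flanges gives a web of 212 − 2·13 = 186 mm.


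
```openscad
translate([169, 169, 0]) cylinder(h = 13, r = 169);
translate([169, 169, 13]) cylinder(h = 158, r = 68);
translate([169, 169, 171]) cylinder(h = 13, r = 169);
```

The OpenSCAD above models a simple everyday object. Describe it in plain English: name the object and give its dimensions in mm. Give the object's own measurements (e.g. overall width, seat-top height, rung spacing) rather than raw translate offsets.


A spool: two coaxial disc flanges of radius 169 mm and thickness 13 mm, joined by a core cylinder of radius 68 mm and height 158 mm. The lower flange rests on z = 0 and the three cylinders share a vertical axis.


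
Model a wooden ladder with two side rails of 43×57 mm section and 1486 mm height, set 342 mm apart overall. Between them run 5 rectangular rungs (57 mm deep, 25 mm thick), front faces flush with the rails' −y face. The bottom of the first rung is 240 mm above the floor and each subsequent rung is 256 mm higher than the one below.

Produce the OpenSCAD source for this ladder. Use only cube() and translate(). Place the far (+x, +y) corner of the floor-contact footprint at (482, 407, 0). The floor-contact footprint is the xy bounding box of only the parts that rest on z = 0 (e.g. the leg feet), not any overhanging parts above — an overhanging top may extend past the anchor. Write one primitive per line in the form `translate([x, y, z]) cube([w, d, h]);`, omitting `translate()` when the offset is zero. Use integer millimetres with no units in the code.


// rung span = 342 - 2*43 = 256
// rung[k] z = 240 + k*256
translate([140, 350, 0]) cube([43, 57, 1486]);
translate([439, 350, 0]) cube([43, 57, 1486]);
translate([183, 350, 240]) cube([256, 57, 25]);
translate([183, 350, 496]) cube([256, 57, 25]);
translate([183, 350, 752]) cube([256, 57, 25]);
translate([183, 350, 1008]) cube([256, 57, 25]);
translate([183, 350, 1264]) cube([256, 57, 25]);


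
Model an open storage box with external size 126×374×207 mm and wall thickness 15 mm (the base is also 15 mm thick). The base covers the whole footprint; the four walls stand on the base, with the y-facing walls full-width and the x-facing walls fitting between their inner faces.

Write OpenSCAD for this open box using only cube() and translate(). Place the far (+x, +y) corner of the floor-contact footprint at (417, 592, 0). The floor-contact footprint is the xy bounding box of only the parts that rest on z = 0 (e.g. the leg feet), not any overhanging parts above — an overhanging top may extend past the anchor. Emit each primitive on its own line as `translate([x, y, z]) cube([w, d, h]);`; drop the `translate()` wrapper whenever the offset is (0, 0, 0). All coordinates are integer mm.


translate([291, 218, 0]) cube([126, 374, 15]);
translate([291, 218, 15]) cube([126, 15, 192]);
translate([291, 577, 15]) cube([126, 15, 192]);
translate([291, 233, 15]) cube([15, 344, 192]);
translate([402, 233, 15]) cube([15, 344, 192]);


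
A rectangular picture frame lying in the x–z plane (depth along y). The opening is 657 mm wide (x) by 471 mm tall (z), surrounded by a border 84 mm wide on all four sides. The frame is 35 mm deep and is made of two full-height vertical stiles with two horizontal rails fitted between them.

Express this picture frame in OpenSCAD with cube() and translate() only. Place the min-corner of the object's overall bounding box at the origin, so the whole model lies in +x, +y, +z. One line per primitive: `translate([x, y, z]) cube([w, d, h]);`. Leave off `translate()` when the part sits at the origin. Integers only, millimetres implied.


cube([84, 35, 639]);
translate([741, 0, 0]) cube([84, 35, 639]);
translate([84, 0, 0]) cube([657, 35, 84]);
translate([84, 0, 555]) cube([657, 35, 84]);


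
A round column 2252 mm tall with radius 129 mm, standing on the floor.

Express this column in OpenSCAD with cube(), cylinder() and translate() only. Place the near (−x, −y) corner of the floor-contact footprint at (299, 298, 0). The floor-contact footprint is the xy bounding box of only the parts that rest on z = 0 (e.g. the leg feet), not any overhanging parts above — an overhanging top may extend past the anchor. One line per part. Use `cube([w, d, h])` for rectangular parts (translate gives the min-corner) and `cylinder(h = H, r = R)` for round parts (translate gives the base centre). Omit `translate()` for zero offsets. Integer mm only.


translate([428, 427, 0]) cylinder(h = 2252, r = 129);


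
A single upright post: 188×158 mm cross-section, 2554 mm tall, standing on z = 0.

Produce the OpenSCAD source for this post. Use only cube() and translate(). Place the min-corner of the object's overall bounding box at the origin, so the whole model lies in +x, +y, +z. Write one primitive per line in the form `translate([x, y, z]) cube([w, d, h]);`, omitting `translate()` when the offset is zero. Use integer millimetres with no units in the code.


cube([188, 158, 2554]);


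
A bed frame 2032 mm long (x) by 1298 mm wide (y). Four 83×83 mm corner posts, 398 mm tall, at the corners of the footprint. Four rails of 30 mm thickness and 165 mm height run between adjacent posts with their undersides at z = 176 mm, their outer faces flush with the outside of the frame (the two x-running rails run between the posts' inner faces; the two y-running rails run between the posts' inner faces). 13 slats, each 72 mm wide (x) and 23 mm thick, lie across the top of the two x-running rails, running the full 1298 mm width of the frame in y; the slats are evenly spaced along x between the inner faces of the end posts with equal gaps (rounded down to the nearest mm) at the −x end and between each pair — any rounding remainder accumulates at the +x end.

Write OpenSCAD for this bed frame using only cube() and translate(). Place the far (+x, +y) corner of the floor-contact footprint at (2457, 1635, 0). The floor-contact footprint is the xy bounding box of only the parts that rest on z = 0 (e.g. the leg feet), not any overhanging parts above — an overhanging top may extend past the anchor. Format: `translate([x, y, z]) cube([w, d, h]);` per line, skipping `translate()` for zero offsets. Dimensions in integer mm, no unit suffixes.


translate([425, 337, 0]) cube([83, 83, 398]);
translate([425, 1552, 0]) cube([83, 83, 398]);
translate([2374, 337, 0]) cube([83, 83, 398]);
translate([2374, 1552, 0]) cube([83, 83, 398]);
translate([508, 337, 176]) cube([1866, 30, 165]);
translate([508, 1605, 176]) cube([1866, 30, 165]);
translate([425, 420, 176]) cube([30, 1132, 165]);
translate([2427, 420, 176]) cube([30, 1132, 165]);
translate([574, 337, 341]) cube([72, 1298, 23]);
translate([712, 337, 341]) cube([72, 1298, 23]);
translate([850, 337, 341]) cube([72, 1298, 23]);
translate([988, 337, 341]) cube([72, 1298, 23]);
translate([1126, 337, 341]) cube([72, 1298, 23]);
translate([1264, 337, 341]) cube([72, 1298, 23]);
translate([1402, 337, 341]) cube([72, 1298, 23]);
translate([1540, 337, 341]) cube([72, 1298, 23]);
translate([1678, 337, 341]) cube([72, 1298, 23]);
translate([1816, 337, 341]) cube([72, 1298, 23]);
translate([1954, 337, 341]) cube([72, 1298, 23]);
translate([2092, 337, 341]) cube([72, 1298, 23]);
translate([2230, 337, 341]) cube([72, 1298, 23]);


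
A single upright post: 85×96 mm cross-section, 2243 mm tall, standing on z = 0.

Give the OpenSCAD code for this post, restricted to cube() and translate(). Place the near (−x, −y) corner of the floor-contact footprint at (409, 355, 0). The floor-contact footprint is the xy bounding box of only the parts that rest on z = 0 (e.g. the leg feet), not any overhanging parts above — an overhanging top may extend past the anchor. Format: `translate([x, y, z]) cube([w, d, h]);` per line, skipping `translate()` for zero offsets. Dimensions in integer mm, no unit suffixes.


translate([409, 355, 0]) cube([85, 96, 2243]);


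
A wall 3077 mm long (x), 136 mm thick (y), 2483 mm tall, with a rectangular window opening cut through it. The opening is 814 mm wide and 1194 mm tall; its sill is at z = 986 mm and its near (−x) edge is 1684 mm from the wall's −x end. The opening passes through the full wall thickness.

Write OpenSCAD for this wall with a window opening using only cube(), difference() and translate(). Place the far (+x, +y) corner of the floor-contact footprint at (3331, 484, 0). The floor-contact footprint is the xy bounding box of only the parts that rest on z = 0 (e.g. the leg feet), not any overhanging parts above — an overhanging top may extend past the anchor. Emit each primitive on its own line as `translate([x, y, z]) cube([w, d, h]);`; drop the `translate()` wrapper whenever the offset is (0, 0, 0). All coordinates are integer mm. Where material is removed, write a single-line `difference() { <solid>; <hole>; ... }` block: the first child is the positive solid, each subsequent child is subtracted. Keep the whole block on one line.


difference() { translate([254, 348, 0]) cube([3077, 136, 2483]); translate([1938, 348, 986]) cube([814, 136, 1194]); }


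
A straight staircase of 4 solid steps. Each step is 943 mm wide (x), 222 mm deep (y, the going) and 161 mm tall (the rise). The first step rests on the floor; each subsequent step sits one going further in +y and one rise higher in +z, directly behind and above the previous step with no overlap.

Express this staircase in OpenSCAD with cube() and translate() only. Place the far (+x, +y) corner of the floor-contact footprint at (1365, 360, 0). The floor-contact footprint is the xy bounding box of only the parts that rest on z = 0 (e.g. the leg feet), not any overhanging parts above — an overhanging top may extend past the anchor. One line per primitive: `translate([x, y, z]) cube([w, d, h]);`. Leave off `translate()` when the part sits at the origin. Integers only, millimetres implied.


translate([422, 138, 0]) cube([943, 222, 161]);
translate([422, 360, 161]) cube([943, 222, 161]);
translate([422, 582, 322]) cube([943, 222, 161]);
translate([422, 804, 483]) cube([943, 222, 161]);


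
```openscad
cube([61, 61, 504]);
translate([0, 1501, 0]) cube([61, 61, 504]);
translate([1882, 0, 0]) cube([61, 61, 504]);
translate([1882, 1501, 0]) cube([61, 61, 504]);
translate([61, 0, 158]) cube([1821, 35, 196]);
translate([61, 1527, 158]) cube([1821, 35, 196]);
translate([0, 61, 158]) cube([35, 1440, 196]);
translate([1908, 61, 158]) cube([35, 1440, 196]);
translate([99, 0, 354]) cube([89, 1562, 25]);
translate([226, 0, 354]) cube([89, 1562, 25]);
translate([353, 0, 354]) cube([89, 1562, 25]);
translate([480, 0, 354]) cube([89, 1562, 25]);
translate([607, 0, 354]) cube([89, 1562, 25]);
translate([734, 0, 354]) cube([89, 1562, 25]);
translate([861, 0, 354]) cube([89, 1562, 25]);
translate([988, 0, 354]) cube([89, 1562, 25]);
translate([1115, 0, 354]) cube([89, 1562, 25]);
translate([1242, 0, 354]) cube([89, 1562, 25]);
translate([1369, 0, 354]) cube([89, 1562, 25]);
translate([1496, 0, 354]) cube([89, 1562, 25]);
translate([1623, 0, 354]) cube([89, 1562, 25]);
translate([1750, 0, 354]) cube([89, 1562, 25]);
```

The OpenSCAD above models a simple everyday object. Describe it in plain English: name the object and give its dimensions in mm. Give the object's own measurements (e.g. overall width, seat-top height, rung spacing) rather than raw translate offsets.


A bed frame 1943 mm long (x) by 1562 mm wide (y). Four 61×61 mm corner posts, 504 mm tall, at the corners of the footprint. Four rails of 35 mm thickness and 196 mm height run between adjacent posts with their undersides at z = 158 mm, their outer faces flush with the outside of the frame (the two x-running rails run between the posts' inner faces; the two y-running rails run between the posts' inner faces). 14 slats, each 89 mm wide (x) and 25 mm thick, lie across the top of the two x-running rails, running the full 1562 mm width of the frame in y; along x they sit between the end posts with a 38 mm gap after the −x posts and between neighbouring slats, leaving 43 mm before the +x posts.


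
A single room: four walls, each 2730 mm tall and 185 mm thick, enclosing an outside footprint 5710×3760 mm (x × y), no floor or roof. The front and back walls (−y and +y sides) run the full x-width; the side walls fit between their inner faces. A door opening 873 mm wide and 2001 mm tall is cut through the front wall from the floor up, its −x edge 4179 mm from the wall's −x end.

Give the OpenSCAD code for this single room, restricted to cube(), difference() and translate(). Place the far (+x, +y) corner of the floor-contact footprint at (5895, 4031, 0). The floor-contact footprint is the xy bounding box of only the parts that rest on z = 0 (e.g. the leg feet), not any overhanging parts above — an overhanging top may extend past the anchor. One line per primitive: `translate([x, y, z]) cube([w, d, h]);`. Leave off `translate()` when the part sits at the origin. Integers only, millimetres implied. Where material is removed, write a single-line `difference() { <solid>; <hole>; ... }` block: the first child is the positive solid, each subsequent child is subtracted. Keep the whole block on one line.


difference() { translate([185, 271, 0]) cube([5710, 185, 2730]); translate([4364, 271, 0]) cube([873, 185, 2001]); }
translate([185, 3846, 0]) cube([5710, 185, 2730]);
translate([185, 456, 0]) cube([185, 3390, 2730]);
translate([5710, 456, 0]) cube([185, 3390, 2730]);


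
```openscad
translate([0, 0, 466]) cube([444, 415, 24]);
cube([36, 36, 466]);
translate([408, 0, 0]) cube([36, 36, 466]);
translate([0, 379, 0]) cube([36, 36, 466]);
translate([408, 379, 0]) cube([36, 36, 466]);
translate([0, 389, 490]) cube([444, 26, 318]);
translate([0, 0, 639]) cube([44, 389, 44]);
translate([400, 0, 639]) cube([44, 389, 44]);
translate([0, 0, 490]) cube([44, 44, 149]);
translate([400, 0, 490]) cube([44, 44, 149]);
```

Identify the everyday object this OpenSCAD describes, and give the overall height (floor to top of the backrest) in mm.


A chair. The overall height is 808 mm.

A slab on four corner posts with a tall panel at the back — a chair. The seat slab sits at z = 466 with thickness 24, and the 318 mm backrest starts at the seat top, so the overall height is 466 + 24 + 318 = 808 mm.


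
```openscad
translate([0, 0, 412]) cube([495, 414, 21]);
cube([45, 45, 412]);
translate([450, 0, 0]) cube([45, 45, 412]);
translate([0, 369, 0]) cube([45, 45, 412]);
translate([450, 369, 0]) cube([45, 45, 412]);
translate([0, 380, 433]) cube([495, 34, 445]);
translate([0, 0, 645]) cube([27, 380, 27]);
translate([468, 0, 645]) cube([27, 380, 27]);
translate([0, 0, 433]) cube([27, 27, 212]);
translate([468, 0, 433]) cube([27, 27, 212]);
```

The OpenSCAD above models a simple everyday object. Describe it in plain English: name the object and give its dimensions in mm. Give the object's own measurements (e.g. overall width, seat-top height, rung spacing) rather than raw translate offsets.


A chair. The seat is a 495×414×21 mm slab with its top at z = 433 mm, on four 45×45 mm corner legs (flush with the seat edges, standing on z = 0). A flat backrest 34 mm thick, 445 mm tall, spans the full seat width and rises from the seat top along its +y edge, rear face flush with the rear of the seat. Two armrests of 27×27 mm section run along each side from the seat's front edge to the front of the backrest, top faces 239 mm above the seat top and outer faces flush with the seat's x-edges; a 27×27 mm post under the front of each armrest stands on the seat at the front corner.


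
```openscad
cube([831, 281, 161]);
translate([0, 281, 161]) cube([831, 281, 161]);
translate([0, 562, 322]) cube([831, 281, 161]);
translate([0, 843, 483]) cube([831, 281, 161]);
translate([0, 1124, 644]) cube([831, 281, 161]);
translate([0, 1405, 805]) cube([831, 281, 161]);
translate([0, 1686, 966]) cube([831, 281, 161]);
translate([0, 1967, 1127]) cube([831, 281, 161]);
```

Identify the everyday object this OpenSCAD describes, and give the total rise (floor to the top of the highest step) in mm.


A staircase. The total rise is 1288 mm.

8 identical blocks, each offset up and back from the previous — a staircase. Each step is 161 mm tall and there are 8 of them, so the total rise is 8 × 161 = 1288 mm.


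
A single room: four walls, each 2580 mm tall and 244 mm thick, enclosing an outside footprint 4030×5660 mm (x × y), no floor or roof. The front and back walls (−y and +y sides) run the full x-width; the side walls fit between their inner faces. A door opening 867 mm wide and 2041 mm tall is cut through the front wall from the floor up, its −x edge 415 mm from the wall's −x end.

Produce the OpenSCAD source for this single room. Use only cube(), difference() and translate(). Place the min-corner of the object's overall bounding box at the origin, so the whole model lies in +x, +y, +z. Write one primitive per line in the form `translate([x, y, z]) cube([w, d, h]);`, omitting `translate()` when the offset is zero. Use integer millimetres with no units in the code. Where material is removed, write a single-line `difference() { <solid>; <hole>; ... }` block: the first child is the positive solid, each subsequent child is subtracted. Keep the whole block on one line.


difference() { cube([4030, 244, 2580]); translate([415, 0, 0]) cube([867, 244, 2041]); }
translate([0, 5416, 0]) cube([4030, 244, 2580]);
translate([0, 244, 0]) cube([244, 5172, 2580]);
translate([3786, 244, 0]) cube([244, 5172, 2580]);


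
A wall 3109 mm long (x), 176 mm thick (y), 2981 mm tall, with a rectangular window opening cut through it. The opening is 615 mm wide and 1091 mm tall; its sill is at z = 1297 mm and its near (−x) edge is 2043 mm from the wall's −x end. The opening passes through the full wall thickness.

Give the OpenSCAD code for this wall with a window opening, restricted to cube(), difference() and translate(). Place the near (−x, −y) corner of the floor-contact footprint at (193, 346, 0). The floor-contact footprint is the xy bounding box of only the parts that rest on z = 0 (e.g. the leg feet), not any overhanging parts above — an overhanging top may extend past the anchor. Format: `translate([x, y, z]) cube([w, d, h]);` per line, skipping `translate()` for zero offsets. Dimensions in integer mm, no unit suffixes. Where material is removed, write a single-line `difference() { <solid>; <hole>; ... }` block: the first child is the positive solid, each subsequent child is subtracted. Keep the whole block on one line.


difference() { translate([193, 346, 0]) cube([3109, 176, 2981]); translate([2236, 346, 1297]) cube([615, 176, 1091]); }


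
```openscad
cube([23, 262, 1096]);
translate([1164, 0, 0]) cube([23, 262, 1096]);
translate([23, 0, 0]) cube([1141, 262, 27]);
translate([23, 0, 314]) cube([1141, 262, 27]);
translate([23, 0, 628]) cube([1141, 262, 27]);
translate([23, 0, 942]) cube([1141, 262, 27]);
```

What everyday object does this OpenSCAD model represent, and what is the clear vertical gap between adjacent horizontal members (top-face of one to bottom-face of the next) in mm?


A bookshelf. The clear shelf gap is 287 mm.

Two tall side panels with 4 horizontal boards between them — a bookshelf. The first two shelf undersides are at z = 0 and z = 314; with shelf thickness 27, the clear gap is 314 − 0 − 27 = 287 mm.


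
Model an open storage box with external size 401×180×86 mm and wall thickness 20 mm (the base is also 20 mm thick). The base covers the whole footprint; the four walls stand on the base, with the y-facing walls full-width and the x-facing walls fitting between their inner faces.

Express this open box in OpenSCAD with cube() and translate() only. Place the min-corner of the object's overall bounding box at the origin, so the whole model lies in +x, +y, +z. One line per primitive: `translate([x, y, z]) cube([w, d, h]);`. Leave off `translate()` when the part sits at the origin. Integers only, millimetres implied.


cube([401, 180, 20]);
translate([0, 0, 20]) cube([401, 20, 66]);
translate([0, 160, 20]) cube([401, 20, 66]);
translate([0, 20, 20]) cube([20, 140, 66]);
translate([381, 20, 20]) cube([20, 140, 66]);


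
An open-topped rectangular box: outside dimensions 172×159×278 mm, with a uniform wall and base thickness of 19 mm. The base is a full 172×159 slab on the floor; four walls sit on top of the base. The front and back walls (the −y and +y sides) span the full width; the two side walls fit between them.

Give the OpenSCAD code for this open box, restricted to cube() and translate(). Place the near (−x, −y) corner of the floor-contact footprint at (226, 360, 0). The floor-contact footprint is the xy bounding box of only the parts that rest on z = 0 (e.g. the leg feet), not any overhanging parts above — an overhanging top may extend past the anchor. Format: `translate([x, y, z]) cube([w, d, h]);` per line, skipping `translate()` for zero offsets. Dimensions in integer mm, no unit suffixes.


translate([226, 360, 0]) cube([172, 159, 19]);
translate([226, 360, 19]) cube([172, 19, 259]);
translate([226, 500, 19]) cube([172, 19, 259]);
translate([226, 379, 19]) cube([19, 121, 259]);
translate([379, 379, 19]) cube([19, 121, 259]);


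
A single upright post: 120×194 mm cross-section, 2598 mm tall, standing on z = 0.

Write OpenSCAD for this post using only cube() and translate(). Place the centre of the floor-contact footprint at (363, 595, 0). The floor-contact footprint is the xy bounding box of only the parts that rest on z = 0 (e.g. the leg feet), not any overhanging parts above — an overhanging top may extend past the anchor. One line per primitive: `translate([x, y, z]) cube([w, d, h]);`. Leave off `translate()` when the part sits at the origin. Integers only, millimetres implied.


translate([303, 498, 0]) cube([120, 194, 2598]);


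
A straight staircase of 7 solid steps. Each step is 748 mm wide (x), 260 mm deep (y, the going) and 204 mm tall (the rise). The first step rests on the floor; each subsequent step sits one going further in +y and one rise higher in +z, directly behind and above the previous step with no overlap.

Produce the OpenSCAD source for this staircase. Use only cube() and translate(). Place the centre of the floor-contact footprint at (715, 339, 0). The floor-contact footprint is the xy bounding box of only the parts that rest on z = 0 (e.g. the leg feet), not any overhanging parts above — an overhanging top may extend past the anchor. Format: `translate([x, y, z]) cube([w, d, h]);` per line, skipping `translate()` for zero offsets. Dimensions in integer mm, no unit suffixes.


translate([341, 209, 0]) cube([748, 260, 204]);
translate([341, 469, 204]) cube([748, 260, 204]);
translate([341, 729, 408]) cube([748, 260, 204]);
translate([341, 989, 612]) cube([748, 260, 204]);
translate([341, 1249, 816]) cube([748, 260, 204]);
translate([341, 1509, 1020]) cube([748, 260, 204]);
translate([341, 1769, 1224]) cube([748, 260, 204]);


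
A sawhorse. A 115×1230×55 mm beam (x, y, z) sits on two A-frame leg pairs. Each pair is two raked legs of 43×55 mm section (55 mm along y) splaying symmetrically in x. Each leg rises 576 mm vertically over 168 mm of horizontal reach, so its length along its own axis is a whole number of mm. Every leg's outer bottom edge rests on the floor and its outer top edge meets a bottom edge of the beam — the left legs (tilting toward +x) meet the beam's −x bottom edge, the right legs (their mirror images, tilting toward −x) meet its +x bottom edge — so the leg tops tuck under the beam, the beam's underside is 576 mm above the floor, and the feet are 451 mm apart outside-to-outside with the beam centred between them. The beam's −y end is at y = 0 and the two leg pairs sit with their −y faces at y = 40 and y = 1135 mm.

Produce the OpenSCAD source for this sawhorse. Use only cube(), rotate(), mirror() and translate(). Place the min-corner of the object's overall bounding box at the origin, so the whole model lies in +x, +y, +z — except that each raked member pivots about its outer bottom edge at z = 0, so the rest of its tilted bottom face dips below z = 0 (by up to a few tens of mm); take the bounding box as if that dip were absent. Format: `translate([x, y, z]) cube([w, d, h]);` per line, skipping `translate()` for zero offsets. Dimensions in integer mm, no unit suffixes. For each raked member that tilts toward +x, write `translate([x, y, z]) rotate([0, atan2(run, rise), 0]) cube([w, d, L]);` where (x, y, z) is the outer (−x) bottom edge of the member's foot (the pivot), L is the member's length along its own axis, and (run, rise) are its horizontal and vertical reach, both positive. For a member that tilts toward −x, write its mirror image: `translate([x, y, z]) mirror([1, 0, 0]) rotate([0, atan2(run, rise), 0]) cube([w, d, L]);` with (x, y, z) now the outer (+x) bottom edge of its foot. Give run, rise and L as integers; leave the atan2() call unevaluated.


translate([168, 0, 576]) cube([115, 1230, 55]);
translate([0, 40, 0]) rotate([0, atan2(168, 576), 0]) cube([43, 55, 600]);
translate([451, 40, 0]) mirror([1, 0, 0]) rotate([0, atan2(168, 576), 0]) cube([43, 55, 600]);
translate([0, 1135, 0]) rotate([0, atan2(168, 576), 0]) cube([43, 55, 600]);
translate([451, 1135, 0]) mirror([1, 0, 0]) rotate([0, atan2(168, 576), 0]) cube([43, 55, 600]);


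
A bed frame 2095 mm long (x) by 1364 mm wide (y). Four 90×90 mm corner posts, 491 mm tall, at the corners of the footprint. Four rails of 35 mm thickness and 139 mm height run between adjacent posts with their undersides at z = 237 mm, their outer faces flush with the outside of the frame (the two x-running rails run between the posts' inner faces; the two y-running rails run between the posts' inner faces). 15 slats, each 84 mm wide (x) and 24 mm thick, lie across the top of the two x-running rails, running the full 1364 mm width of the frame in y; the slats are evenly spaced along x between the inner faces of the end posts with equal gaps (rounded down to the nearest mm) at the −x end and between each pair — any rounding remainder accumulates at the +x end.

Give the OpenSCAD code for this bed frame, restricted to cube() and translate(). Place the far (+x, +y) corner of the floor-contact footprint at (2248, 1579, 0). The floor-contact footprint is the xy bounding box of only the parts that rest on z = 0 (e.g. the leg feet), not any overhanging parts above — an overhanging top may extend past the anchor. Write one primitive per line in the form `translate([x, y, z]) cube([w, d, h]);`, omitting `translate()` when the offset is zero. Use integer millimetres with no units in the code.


// slat z = rail_z + rail_h = 237 + 139 = 376
// slat gap = ⌊(1915 − 15·84) / 16⌋ = 40
translate([153, 215, 0]) cube([90, 90, 491]);
translate([153, 1489, 0]) cube([90, 90, 491]);
translate([2158, 215, 0]) cube([90, 90, 491]);
translate([2158, 1489, 0]) cube([90, 90, 491]);
translate([243, 215, 237]) cube([1915, 35, 139]);
translate([243, 1544, 237]) cube([1915, 35, 139]);
translate([153, 305, 237]) cube([35, 1184, 139]);
translate([2213, 305, 237]) cube([35, 1184, 139]);
translate([283, 215, 376]) cube([84, 1364, 24]);
translate([407, 215, 376]) cube([84, 1364, 24]);
translate([531, 215, 376]) cube([84, 1364, 24]);
translate([655, 215, 376]) cube([84, 1364, 24]);
translate([779, 215, 376]) cube([84, 1364, 24]);
translate([903, 215, 376]) cube([84, 1364, 24]);
translate([1027, 215, 376]) cube([84, 1364, 24]);
translate([1151, 215, 376]) cube([84, 1364, 24]);
translate([1275, 215, 376]) cube([84, 1364, 24]);
translate([1399, 215, 376]) cube([84, 1364, 24]);
translate([1523, 215, 376]) cube([84, 1364, 24]);
translate([1647, 215, 376]) cube([84, 1364, 24]);
translate([1771, 215, 376]) cube([84, 1364, 24]);
translate([1895, 215, 376]) cube([84, 1364, 24]);
translate([2019, 215, 376]) cube([84, 1364, 24]);
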